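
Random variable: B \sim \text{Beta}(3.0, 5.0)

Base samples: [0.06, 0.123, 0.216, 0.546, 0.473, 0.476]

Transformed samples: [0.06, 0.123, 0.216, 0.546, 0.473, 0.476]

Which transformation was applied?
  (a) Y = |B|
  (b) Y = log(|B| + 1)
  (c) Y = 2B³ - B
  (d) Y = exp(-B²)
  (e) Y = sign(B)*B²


Checking option (a) Y = |B|:
  B = 0.06 -> Y = 0.06 ✓
  B = 0.123 -> Y = 0.123 ✓
  B = 0.216 -> Y = 0.216 ✓
All samples match this transformation.

(a) |B|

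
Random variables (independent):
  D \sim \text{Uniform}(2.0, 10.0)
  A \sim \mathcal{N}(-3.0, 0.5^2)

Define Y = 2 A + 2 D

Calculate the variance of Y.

For independent RVs: Var(aX + bY) = a²Var(X) + b²Var(Y)
Var(D) = 5.3333333
Var(A) = 0.25
Var(Y) = 2²*5.3333333 + 2²*0.25
= 4*5.3333333 + 4*0.25 = 22.333333

22.333333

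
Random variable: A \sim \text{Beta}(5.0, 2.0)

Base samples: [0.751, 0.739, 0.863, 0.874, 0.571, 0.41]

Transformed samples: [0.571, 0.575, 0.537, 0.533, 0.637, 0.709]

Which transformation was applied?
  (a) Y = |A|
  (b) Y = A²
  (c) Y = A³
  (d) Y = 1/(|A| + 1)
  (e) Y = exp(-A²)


Checking option (d) Y = 1/(|A| + 1):
  A = 0.751 -> Y = 0.571 ✓
  A = 0.739 -> Y = 0.575 ✓
  A = 0.863 -> Y = 0.537 ✓
All samples match this transformation.

(d) 1/(|A| + 1)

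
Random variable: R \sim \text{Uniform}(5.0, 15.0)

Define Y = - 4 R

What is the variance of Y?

For Y = aR + b: Var(Y) = a² * Var(R)
Var(R) = (15 - 5)^2/12 = 8.3333333
Var(Y) = (-4)² * 8.3333333 = 16 * 8.3333333 = 133.33333

133.33333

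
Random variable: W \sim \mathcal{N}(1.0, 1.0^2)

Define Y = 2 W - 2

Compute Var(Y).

For Y = aW + b: Var(Y) = a² * Var(W)
Var(W) = 1.0^2 = 1
Var(Y) = 2² * 1 = 4 * 1 = 4

4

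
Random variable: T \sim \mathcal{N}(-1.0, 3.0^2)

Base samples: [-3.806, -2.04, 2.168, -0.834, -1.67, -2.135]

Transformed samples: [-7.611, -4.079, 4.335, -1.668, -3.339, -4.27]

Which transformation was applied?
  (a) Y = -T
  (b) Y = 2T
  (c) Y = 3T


Checking option (b) Y = 2T:
  T = -3.806 -> Y = -7.611 ✓
  T = -2.04 -> Y = -4.079 ✓
  T = 2.168 -> Y = 4.335 ✓
All samples match this transformation.

(b) 2T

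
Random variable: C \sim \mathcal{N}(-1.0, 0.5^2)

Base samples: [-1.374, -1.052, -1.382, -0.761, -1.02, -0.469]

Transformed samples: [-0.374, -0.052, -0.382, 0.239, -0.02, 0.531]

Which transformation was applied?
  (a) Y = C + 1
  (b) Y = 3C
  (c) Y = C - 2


Checking option (a) Y = C + 1:
  C = -1.374 -> Y = -0.374 ✓
  C = -1.052 -> Y = -0.052 ✓
  C = -1.382 -> Y = -0.382 ✓
All samples match this transformation.

(a) C + 1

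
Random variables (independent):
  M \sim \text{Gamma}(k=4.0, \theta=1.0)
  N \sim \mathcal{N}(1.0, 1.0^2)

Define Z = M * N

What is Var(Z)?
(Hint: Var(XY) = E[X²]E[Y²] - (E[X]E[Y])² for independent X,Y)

Var(XY) = E[X²]E[Y²] - (E[X]E[Y])²
E[M] = 4, Var(M) = 4
E[N] = 1, Var(N) = 1
E[M²] = 4 + 4² = 20
E[N²] = 1 + 1² = 2
Var(Z) = 20*2 - (4*1)²
= 40 - 16 = 24

24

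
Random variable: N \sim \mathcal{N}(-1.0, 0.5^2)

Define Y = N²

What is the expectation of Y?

Using E[X²] = Var(X) + (E[X])²:
E[N] = -1
Var(N) = 0.5^2 = 0.25
E[N²] = 0.25 + (-1)² = 0.25 + 1 = 1.25

1.25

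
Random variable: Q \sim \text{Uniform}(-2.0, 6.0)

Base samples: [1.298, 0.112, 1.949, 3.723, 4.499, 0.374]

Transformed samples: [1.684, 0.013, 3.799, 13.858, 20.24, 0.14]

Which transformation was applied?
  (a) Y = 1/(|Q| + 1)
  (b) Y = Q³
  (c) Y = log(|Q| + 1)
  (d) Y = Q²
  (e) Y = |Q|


Checking option (d) Y = Q²:
  Q = 1.298 -> Y = 1.684 ✓
  Q = 0.112 -> Y = 0.013 ✓
  Q = 1.949 -> Y = 3.799 ✓
All samples match this transformation.

(d) Q²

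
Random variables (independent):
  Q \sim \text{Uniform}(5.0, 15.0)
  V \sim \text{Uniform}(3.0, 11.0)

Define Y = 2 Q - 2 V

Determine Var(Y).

For independent RVs: Var(aX + bY) = a²Var(X) + b²Var(Y)
Var(Q) = 8.3333333
Var(V) = 5.3333333
Var(Y) = 2²*8.3333333 + (-2)²*5.3333333
= 4*8.3333333 + 4*5.3333333 = 54.666667

54.666667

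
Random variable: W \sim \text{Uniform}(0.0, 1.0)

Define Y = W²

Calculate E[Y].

Using E[X²] = Var(X) + (E[X])²:
E[W] = 0.5
Var(W) = (1 - 0)^2/12 = 0.083333333
E[W²] = 0.083333333 + 0.5² = 0.083333333 + 0.25 = 0.33333333

0.33333333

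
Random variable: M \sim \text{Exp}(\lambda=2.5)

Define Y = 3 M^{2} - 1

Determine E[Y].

E[Y] = 3*E[M²] - 1
E[M] = 0.4
E[M²] = Var(M) + (E[M])² = 0.16 + 0.16 = 0.32
E[Y] = 3*0.32 - 1 = -0.04

-0.04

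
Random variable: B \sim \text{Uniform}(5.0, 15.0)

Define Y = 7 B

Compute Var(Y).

For Y = aB + b: Var(Y) = a² * Var(B)
Var(B) = (15 - 5)^2/12 = 8.3333333
Var(Y) = 7² * 8.3333333 = 49 * 8.3333333 = 408.33333

408.33333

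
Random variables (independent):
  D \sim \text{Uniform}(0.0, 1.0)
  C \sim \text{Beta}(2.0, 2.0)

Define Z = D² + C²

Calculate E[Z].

E[Z] = E[D²] + E[C²]
E[D²] = Var(D) + E[D]² = 0.083333333 + 0.25 = 0.33333333
E[C²] = Var(C) + E[C]² = 0.05 + 0.25 = 0.3
E[Z] = 0.33333333 + 0.3 = 0.63333333

0.63333333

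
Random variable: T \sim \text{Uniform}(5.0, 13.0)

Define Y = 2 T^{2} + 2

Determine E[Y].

E[Y] = 2*E[T²] + 2
E[T] = 9
E[T²] = Var(T) + (E[T])² = 5.3333333 + 81 = 86.333333
E[Y] = 2*86.333333 + 2 = 174.66667

174.66667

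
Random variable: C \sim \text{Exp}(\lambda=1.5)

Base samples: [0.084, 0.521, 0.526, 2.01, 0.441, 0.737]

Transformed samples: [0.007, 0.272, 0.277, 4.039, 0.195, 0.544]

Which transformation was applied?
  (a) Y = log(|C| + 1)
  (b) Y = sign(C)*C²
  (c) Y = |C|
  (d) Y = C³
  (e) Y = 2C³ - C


Checking option (b) Y = sign(C)*C²:
  C = 0.084 -> Y = 0.007 ✓
  C = 0.521 -> Y = 0.272 ✓
  C = 0.526 -> Y = 0.277 ✓
All samples match this transformation.

(b) sign(C)*C²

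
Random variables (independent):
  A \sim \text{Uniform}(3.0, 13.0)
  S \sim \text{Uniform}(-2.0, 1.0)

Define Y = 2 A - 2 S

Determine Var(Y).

For independent RVs: Var(aX + bY) = a²Var(X) + b²Var(Y)
Var(A) = 8.3333333
Var(S) = 0.75
Var(Y) = 2²*8.3333333 + (-2)²*0.75
= 4*8.3333333 + 4*0.75 = 36.333333

36.333333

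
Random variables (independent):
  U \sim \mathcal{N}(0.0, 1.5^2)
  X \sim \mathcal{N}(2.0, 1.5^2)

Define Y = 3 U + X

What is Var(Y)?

For independent RVs: Var(aX + bY) = a²Var(X) + b²Var(Y)
Var(U) = 2.25
Var(X) = 2.25
Var(Y) = 3²*2.25 + 1²*2.25
= 9*2.25 + 1*2.25 = 22.5

22.5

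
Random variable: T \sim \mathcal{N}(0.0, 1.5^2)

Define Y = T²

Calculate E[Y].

Using E[X²] = Var(X) + (E[X])²:
E[T] = 0
Var(T) = 1.5^2 = 2.25
E[T²] = 2.25 + 0² = 2.25 + 0 = 2.25

2.25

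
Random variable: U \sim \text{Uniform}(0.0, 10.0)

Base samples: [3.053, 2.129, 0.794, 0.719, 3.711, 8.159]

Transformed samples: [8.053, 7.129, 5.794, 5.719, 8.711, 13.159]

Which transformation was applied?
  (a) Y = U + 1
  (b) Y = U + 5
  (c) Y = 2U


Checking option (b) Y = U + 5:
  U = 3.053 -> Y = 8.053 ✓
  U = 2.129 -> Y = 7.129 ✓
  U = 0.794 -> Y = 5.794 ✓
All samples match this transformation.

(b) U + 5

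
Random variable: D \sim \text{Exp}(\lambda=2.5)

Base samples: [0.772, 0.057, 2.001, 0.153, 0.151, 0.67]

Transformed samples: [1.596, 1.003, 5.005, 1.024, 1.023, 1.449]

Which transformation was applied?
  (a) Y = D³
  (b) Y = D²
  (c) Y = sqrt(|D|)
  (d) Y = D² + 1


Checking option (d) Y = D² + 1:
  D = 0.772 -> Y = 1.596 ✓
  D = 0.057 -> Y = 1.003 ✓
  D = 2.001 -> Y = 5.005 ✓
All samples match this transformation.

(d) D² + 1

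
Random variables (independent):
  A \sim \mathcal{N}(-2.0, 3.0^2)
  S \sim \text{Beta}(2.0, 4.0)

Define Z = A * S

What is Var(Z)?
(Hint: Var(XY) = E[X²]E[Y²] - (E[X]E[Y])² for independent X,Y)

Var(XY) = E[X²]E[Y²] - (E[X]E[Y])²
E[A] = -2, Var(A) = 9
E[S] = 0.33333333, Var(S) = 0.031746032
E[A²] = 9 + (-2)² = 13
E[S²] = 0.031746032 + 0.33333333² = 0.14285714
Var(Z) = 13*0.14285714 - (-2*0.33333333)²
= 1.8571429 - 0.44444444 = 1.4126984

1.4126984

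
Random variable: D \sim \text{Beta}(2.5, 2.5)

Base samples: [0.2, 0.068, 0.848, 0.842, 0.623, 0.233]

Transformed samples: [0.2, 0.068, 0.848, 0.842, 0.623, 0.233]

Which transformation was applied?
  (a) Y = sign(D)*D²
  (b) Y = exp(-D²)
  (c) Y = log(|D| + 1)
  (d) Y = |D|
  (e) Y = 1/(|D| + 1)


Checking option (d) Y = |D|:
  D = 0.2 -> Y = 0.2 ✓
  D = 0.068 -> Y = 0.068 ✓
  D = 0.848 -> Y = 0.848 ✓
All samples match this transformation.

(d) |D|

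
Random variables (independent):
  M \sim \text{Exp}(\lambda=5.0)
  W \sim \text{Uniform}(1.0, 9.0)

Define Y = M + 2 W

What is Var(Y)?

For independent RVs: Var(aX + bY) = a²Var(X) + b²Var(Y)
Var(M) = 0.04
Var(W) = 5.3333333
Var(Y) = 1²*0.04 + 2²*5.3333333
= 1*0.04 + 4*5.3333333 = 21.373333

21.373333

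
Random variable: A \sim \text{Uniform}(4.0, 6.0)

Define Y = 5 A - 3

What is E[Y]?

For Y = 5A - 3:
E[Y] = 5 * E[A] - 3
E[A] = (4 + 6)/2 = 5
E[Y] = 5 * 5 - 3 = 22

22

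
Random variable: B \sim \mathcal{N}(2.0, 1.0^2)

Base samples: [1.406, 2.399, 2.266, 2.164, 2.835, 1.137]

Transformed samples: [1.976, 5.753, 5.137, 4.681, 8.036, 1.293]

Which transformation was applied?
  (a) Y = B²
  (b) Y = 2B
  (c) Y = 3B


Checking option (a) Y = B²:
  B = 1.406 -> Y = 1.976 ✓
  B = 2.399 -> Y = 5.753 ✓
  B = 2.266 -> Y = 5.137 ✓
All samples match this transformation.

(a) B²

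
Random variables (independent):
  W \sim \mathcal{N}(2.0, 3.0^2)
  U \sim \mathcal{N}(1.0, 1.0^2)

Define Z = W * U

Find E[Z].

For independent RVs: E[XY] = E[X]*E[Y]
E[W] = 2
E[U] = 1
E[Z] = 2 * 1 = 2

2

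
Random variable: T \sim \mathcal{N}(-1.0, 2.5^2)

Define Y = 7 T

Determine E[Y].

For Y = 7T:
E[Y] = 7 * E[T]
E[T] = -1.0 = -1
E[Y] = 7 * (-1) = -7

-7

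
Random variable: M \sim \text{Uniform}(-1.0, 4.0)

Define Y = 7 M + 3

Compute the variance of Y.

For Y = aM + b: Var(Y) = a² * Var(M)
Var(M) = (4 + 1)^2/12 = 2.0833333
Var(Y) = 7² * 2.0833333 = 49 * 2.0833333 = 102.08333

102.08333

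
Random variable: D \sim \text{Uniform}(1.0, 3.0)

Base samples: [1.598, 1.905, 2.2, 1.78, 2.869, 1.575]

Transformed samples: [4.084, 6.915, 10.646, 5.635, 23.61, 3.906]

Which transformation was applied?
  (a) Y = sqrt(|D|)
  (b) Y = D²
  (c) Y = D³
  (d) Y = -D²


Checking option (c) Y = D³:
  D = 1.598 -> Y = 4.084 ✓
  D = 1.905 -> Y = 6.915 ✓
  D = 2.2 -> Y = 10.646 ✓
All samples match this transformation.

(c) D³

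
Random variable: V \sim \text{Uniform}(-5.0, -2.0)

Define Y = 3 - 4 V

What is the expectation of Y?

For Y = -4V + 3:
E[Y] = -4 * E[V] + 3
E[V] = (-5 - 2)/2 = -3.5
E[Y] = -4 * (-3.5) + 3 = 17

17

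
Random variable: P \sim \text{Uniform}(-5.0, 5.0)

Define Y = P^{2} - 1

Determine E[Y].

E[Y] = 1*E[P²] - 1
E[P] = 0
E[P²] = Var(P) + (E[P])² = 8.3333333 + 0 = 8.3333333
E[Y] = 1*8.3333333 - 1 = 7.3333333

7.3333333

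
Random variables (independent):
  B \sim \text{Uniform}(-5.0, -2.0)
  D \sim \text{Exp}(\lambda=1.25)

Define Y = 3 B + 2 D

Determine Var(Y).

For independent RVs: Var(aX + bY) = a²Var(X) + b²Var(Y)
Var(B) = 0.75
Var(D) = 0.64
Var(Y) = 3²*0.75 + 2²*0.64
= 9*0.75 + 4*0.64 = 9.31

9.31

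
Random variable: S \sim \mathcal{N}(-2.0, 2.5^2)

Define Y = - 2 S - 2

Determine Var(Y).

For Y = aS + b: Var(Y) = a² * Var(S)
Var(S) = 2.5^2 = 6.25
Var(Y) = (-2)² * 6.25 = 4 * 6.25 = 25

25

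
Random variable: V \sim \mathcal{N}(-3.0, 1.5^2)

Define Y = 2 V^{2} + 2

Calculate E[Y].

E[Y] = 2*E[V²] + 2
E[V] = -3
E[V²] = Var(V) + (E[V])² = 2.25 + 9 = 11.25
E[Y] = 2*11.25 + 2 = 24.5

24.5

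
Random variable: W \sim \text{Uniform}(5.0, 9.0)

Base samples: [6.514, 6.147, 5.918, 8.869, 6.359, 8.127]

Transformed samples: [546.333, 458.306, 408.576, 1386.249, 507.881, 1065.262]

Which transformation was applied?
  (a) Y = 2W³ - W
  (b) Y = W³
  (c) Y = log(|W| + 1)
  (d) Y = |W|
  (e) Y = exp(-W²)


Checking option (a) Y = 2W³ - W:
  W = 6.514 -> Y = 546.333 ✓
  W = 6.147 -> Y = 458.306 ✓
  W = 5.918 -> Y = 408.576 ✓
All samples match this transformation.

(a) 2W³ - W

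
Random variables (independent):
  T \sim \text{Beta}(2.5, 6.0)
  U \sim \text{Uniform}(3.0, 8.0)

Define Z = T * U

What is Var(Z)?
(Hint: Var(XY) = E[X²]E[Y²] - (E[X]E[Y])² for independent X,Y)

Var(XY) = E[X²]E[Y²] - (E[X]E[Y])²
E[T] = 0.29411765, Var(T) = 0.021853943
E[U] = 5.5, Var(U) = 2.0833333
E[T²] = 0.021853943 + 0.29411765² = 0.10835913
E[U²] = 2.0833333 + 5.5² = 32.333333
Var(Z) = 0.10835913*32.333333 - (0.29411765*5.5)²
= 3.503612 - 2.616782 = 0.88682996

0.88682996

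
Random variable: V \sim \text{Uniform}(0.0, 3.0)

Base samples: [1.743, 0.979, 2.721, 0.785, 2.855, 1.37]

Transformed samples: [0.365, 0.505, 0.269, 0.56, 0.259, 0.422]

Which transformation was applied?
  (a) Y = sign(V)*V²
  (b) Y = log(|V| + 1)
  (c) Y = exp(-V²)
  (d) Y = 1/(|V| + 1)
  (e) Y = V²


Checking option (d) Y = 1/(|V| + 1):
  V = 1.743 -> Y = 0.365 ✓
  V = 0.979 -> Y = 0.505 ✓
  V = 2.721 -> Y = 0.269 ✓
All samples match this transformation.

(d) 1/(|V| + 1)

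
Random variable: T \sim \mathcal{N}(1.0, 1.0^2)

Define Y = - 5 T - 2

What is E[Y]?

For Y = -5T - 2:
E[Y] = -5 * E[T] - 2
E[T] = 1.0 = 1
E[Y] = -5 * 1 - 2 = -7

-7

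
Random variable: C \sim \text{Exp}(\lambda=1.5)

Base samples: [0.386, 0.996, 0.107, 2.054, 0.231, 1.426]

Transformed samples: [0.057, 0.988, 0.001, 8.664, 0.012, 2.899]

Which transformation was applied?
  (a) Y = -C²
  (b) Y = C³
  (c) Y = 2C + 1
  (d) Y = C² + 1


Checking option (b) Y = C³:
  C = 0.386 -> Y = 0.057 ✓
  C = 0.996 -> Y = 0.988 ✓
  C = 0.107 -> Y = 0.001 ✓
All samples match this transformation.

(b) C³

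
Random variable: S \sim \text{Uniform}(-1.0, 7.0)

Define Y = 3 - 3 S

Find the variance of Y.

For Y = aS + b: Var(Y) = a² * Var(S)
Var(S) = (7 + 1)^2/12 = 5.3333333
Var(Y) = (-3)² * 5.3333333 = 9 * 5.3333333 = 48

48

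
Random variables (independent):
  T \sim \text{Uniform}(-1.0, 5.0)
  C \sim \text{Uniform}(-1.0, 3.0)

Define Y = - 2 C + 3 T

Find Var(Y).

For independent RVs: Var(aX + bY) = a²Var(X) + b²Var(Y)
Var(T) = 3
Var(C) = 1.3333333
Var(Y) = 3²*3 + (-2)²*1.3333333
= 9*3 + 4*1.3333333 = 32.333333

32.333333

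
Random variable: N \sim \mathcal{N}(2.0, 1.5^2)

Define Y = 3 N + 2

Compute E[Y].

For Y = 3N + 2:
E[Y] = 3 * E[N] + 2
E[N] = 2.0 = 2
E[Y] = 3 * 2 + 2 = 8

8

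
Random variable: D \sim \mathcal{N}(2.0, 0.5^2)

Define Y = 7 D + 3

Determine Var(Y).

For Y = aD + b: Var(Y) = a² * Var(D)
Var(D) = 0.5^2 = 0.25
Var(Y) = 7² * 0.25 = 49 * 0.25 = 12.25

12.25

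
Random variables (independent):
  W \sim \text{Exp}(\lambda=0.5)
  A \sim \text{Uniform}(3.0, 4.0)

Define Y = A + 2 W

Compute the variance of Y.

For independent RVs: Var(aX + bY) = a²Var(X) + b²Var(Y)
Var(W) = 4
Var(A) = 0.083333333
Var(Y) = 2²*4 + 1²*0.083333333
= 4*4 + 1*0.083333333 = 16.083333

16.083333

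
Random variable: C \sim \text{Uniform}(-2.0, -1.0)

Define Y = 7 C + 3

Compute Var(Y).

For Y = aC + b: Var(Y) = a² * Var(C)
Var(C) = (-1 + 2)^2/12 = 0.083333333
Var(Y) = 7² * 0.083333333 = 49 * 0.083333333 = 4.0833333

4.0833333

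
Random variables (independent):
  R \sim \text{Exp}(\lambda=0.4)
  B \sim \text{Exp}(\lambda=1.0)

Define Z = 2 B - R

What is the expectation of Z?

E[Z] = -1*E[R] + 2*E[B]
E[R] = 2.5
E[B] = 1
E[Z] = -1*2.5 + 2*1 = -0.5

-0.5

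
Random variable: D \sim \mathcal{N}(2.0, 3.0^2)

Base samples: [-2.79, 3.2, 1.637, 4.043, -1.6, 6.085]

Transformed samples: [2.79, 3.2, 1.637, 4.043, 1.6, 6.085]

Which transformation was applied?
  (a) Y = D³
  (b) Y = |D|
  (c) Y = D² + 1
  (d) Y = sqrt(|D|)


Checking option (b) Y = |D|:
  D = -2.79 -> Y = 2.79 ✓
  D = 3.2 -> Y = 3.2 ✓
  D = 1.637 -> Y = 1.637 ✓
All samples match this transformation.

(b) |D|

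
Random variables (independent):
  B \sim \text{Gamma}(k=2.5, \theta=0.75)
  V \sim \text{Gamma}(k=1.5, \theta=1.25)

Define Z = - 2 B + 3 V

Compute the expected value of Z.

E[Z] = -2*E[B] + 3*E[V]
E[B] = 1.875
E[V] = 1.875
E[Z] = -2*1.875 + 3*1.875 = 1.875

1.875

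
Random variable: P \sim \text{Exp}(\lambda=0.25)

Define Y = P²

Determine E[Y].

Using E[X²] = Var(X) + (E[X])²:
E[P] = 4
Var(P) = 1/0.25^2 = 16
E[P²] = 16 + 4² = 16 + 16 = 32

32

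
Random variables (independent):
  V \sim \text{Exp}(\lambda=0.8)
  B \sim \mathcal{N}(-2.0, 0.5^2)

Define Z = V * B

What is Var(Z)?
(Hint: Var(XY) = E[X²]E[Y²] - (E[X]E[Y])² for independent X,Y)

Var(XY) = E[X²]E[Y²] - (E[X]E[Y])²
E[V] = 1.25, Var(V) = 1.5625
E[B] = -2, Var(B) = 0.25
E[V²] = 1.5625 + 1.25² = 3.125
E[B²] = 0.25 + (-2)² = 4.25
Var(Z) = 3.125*4.25 - (1.25*(-2))²
= 13.28125 - 6.25 = 7.03125

7.03125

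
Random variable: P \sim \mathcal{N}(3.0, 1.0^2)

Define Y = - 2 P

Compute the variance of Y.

For Y = aP + b: Var(Y) = a² * Var(P)
Var(P) = 1.0^2 = 1
Var(Y) = (-2)² * 1 = 4 * 1 = 4

4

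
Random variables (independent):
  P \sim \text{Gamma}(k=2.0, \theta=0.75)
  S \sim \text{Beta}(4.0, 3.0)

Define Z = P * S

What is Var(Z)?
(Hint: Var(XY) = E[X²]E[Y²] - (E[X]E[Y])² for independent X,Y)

Var(XY) = E[X²]E[Y²] - (E[X]E[Y])²
E[P] = 1.5, Var(P) = 1.125
E[S] = 0.57142857, Var(S) = 0.030612245
E[P²] = 1.125 + 1.5² = 3.375
E[S²] = 0.030612245 + 0.57142857² = 0.35714286
Var(Z) = 3.375*0.35714286 - (1.5*0.57142857)²
= 1.2053571 - 0.73469388 = 0.47066327

0.47066327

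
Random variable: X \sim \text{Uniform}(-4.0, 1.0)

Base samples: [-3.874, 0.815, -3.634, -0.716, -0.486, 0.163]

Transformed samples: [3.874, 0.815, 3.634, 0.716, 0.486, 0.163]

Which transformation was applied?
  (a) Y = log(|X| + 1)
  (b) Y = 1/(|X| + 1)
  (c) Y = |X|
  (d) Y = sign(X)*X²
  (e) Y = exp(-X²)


Checking option (c) Y = |X|:
  X = -3.874 -> Y = 3.874 ✓
  X = 0.815 -> Y = 0.815 ✓
  X = -3.634 -> Y = 3.634 ✓
All samples match this transformation.

(c) |X|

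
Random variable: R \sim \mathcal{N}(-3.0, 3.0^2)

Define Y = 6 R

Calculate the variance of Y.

For Y = aR + b: Var(Y) = a² * Var(R)
Var(R) = 3.0^2 = 9
Var(Y) = 6² * 9 = 36 * 9 = 324

324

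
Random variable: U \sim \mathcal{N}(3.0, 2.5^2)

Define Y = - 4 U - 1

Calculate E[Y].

For Y = -4U - 1:
E[Y] = -4 * E[U] - 1
E[U] = 3.0 = 3
E[Y] = -4 * 3 - 1 = -13

-13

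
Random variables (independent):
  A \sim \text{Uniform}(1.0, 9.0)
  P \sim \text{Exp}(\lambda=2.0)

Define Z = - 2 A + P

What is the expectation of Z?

E[Z] = -2*E[A] + 1*E[P]
E[A] = 5
E[P] = 0.5
E[Z] = -2*5 + 1*0.5 = -9.5

-9.5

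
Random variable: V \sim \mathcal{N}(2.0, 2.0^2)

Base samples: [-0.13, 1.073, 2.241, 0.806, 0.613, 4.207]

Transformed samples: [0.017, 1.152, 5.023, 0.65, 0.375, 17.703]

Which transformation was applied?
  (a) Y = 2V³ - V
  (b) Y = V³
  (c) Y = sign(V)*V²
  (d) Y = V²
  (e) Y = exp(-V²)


Checking option (d) Y = V²:
  V = -0.13 -> Y = 0.017 ✓
  V = 1.073 -> Y = 1.152 ✓
  V = 2.241 -> Y = 5.023 ✓
All samples match this transformation.

(d) V²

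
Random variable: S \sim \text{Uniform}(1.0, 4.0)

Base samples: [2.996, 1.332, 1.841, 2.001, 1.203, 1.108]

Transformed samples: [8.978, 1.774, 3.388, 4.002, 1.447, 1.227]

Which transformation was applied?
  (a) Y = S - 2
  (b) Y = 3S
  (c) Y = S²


Checking option (c) Y = S²:
  S = 2.996 -> Y = 8.978 ✓
  S = 1.332 -> Y = 1.774 ✓
  S = 1.841 -> Y = 3.388 ✓
All samples match this transformation.

(c) S²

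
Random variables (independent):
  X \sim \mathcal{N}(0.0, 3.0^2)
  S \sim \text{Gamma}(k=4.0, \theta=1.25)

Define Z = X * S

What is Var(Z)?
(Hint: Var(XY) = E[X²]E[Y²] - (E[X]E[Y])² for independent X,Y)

Var(XY) = E[X²]E[Y²] - (E[X]E[Y])²
E[X] = 0, Var(X) = 9
E[S] = 5, Var(S) = 6.25
E[X²] = 9 + 0² = 9
E[S²] = 6.25 + 5² = 31.25
Var(Z) = 9*31.25 - (0*5)²
= 281.25 - 0 = 281.25

281.25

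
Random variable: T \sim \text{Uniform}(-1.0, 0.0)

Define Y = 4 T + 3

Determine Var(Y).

For Y = aT + b: Var(Y) = a² * Var(T)
Var(T) = (0 + 1)^2/12 = 0.083333333
Var(Y) = 4² * 0.083333333 = 16 * 0.083333333 = 1.3333333

1.3333333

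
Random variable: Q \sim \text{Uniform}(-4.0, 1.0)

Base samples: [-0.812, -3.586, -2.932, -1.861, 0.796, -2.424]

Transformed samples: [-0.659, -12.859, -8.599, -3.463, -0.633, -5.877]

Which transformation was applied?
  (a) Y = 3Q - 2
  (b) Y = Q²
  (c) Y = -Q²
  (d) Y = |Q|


Checking option (c) Y = -Q²:
  Q = -0.812 -> Y = -0.659 ✓
  Q = -3.586 -> Y = -12.859 ✓
  Q = -2.932 -> Y = -8.599 ✓
All samples match this transformation.

(c) -Q²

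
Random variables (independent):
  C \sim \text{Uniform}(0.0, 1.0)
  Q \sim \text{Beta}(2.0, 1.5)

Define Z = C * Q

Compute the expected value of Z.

For independent RVs: E[XY] = E[X]*E[Y]
E[C] = 0.5
E[Q] = 0.57142857
E[Z] = 0.5 * 0.57142857 = 0.28571429

0.28571429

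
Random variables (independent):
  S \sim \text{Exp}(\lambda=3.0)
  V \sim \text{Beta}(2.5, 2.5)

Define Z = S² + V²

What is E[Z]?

E[Z] = E[S²] + E[V²]
E[S²] = Var(S) + E[S]² = 0.11111111 + 0.11111111 = 0.22222222
E[V²] = Var(V) + E[V]² = 0.041666667 + 0.25 = 0.29166667
E[Z] = 0.22222222 + 0.29166667 = 0.51388889

0.51388889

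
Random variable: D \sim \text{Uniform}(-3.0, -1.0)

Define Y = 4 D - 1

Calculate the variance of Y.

For Y = aD + b: Var(Y) = a² * Var(D)
Var(D) = (-1 + 3)^2/12 = 0.33333333
Var(Y) = 4² * 0.33333333 = 16 * 0.33333333 = 5.3333333

5.3333333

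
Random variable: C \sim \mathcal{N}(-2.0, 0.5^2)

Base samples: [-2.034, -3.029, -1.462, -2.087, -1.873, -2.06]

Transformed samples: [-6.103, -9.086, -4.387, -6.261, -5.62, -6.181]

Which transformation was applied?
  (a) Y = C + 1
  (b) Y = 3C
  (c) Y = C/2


Checking option (b) Y = 3C:
  C = -2.034 -> Y = -6.103 ✓
  C = -3.029 -> Y = -9.086 ✓
  C = -1.462 -> Y = -4.387 ✓
All samples match this transformation.

(b) 3C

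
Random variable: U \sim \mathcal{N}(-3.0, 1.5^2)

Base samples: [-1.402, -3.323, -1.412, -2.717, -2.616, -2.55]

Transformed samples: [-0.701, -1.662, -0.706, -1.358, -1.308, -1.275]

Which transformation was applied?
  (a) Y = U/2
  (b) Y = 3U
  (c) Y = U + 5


Checking option (a) Y = U/2:
  U = -1.402 -> Y = -0.701 ✓
  U = -3.323 -> Y = -1.662 ✓
  U = -1.412 -> Y = -0.706 ✓
All samples match this transformation.

(a) U/2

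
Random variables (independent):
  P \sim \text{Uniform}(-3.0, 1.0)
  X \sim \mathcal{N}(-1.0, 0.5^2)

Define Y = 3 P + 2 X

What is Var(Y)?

For independent RVs: Var(aX + bY) = a²Var(X) + b²Var(Y)
Var(P) = 1.3333333
Var(X) = 0.25
Var(Y) = 3²*1.3333333 + 2²*0.25
= 9*1.3333333 + 4*0.25 = 13

13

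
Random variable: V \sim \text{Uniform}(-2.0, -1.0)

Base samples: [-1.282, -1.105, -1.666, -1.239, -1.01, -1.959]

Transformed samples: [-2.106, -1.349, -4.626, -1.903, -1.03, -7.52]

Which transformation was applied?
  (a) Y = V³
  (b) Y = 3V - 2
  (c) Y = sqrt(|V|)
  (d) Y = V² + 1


Checking option (a) Y = V³:
  V = -1.282 -> Y = -2.106 ✓
  V = -1.105 -> Y = -1.349 ✓
  V = -1.666 -> Y = -4.626 ✓
All samples match this transformation.

(a) V³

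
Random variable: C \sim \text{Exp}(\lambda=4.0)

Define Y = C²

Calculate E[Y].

E[C²] = Var(C) + (E[C])² = 0.0625 + 0.0625 = 0.125

0.125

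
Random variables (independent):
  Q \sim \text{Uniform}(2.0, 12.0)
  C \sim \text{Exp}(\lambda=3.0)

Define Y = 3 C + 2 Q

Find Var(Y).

For independent RVs: Var(aX + bY) = a²Var(X) + b²Var(Y)
Var(Q) = 8.3333333
Var(C) = 0.11111111
Var(Y) = 2²*8.3333333 + 3²*0.11111111
= 4*8.3333333 + 9*0.11111111 = 34.333333

34.333333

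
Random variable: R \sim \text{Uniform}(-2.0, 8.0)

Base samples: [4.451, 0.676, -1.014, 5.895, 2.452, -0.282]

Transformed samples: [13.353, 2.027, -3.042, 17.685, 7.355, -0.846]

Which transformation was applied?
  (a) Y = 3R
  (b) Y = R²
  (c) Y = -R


Checking option (a) Y = 3R:
  R = 4.451 -> Y = 13.353 ✓
  R = 0.676 -> Y = 2.027 ✓
  R = -1.014 -> Y = -3.042 ✓
All samples match this transformation.

(a) 3R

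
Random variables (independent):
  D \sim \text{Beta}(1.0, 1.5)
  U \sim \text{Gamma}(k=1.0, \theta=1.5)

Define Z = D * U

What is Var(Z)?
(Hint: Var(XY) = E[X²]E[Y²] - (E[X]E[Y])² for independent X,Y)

Var(XY) = E[X²]E[Y²] - (E[X]E[Y])²
E[D] = 0.4, Var(D) = 0.068571429
E[U] = 1.5, Var(U) = 2.25
E[D²] = 0.068571429 + 0.4² = 0.22857143
E[U²] = 2.25 + 1.5² = 4.5
Var(Z) = 0.22857143*4.5 - (0.4*1.5)²
= 1.0285714 - 0.36 = 0.66857143

0.66857143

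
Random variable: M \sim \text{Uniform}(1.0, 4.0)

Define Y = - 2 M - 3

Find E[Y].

For Y = -2M - 3:
E[Y] = -2 * E[M] - 3
E[M] = (1 + 4)/2 = 2.5
E[Y] = -2 * 2.5 - 3 = -8

-8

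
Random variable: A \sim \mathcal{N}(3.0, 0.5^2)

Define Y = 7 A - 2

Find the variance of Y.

For Y = aA + b: Var(Y) = a² * Var(A)
Var(A) = 0.5^2 = 0.25
Var(Y) = 7² * 0.25 = 49 * 0.25 = 12.25

12.25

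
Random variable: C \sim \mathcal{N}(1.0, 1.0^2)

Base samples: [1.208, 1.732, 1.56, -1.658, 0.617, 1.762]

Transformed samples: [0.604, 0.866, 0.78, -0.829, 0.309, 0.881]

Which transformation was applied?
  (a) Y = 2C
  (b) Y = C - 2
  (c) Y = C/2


Checking option (c) Y = C/2:
  C = 1.208 -> Y = 0.604 ✓
  C = 1.732 -> Y = 0.866 ✓
  C = 1.56 -> Y = 0.78 ✓
All samples match this transformation.

(c) C/2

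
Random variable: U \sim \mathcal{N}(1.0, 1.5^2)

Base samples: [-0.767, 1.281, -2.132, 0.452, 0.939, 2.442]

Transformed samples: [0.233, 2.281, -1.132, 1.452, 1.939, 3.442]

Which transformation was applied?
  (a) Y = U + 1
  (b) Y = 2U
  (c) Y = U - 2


Checking option (a) Y = U + 1:
  U = -0.767 -> Y = 0.233 ✓
  U = 1.281 -> Y = 2.281 ✓
  U = -2.132 -> Y = -1.132 ✓
All samples match this transformation.

(a) U + 1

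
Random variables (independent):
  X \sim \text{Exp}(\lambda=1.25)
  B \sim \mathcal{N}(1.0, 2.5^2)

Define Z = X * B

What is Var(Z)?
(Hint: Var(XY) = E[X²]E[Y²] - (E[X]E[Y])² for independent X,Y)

Var(XY) = E[X²]E[Y²] - (E[X]E[Y])²
E[X] = 0.8, Var(X) = 0.64
E[B] = 1, Var(B) = 6.25
E[X²] = 0.64 + 0.8² = 1.28
E[B²] = 6.25 + 1² = 7.25
Var(Z) = 1.28*7.25 - (0.8*1)²
= 9.28 - 0.64 = 8.64

8.64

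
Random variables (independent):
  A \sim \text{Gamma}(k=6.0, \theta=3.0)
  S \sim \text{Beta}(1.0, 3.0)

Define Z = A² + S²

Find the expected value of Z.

E[Z] = E[A²] + E[S²]
E[A²] = Var(A) + E[A]² = 54 + 324 = 378
E[S²] = Var(S) + E[S]² = 0.0375 + 0.0625 = 0.1
E[Z] = 378 + 0.1 = 378.1

378.1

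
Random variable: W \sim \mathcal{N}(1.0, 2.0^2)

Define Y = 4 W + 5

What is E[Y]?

For Y = 4W + 5:
E[Y] = 4 * E[W] + 5
E[W] = 1.0 = 1
E[Y] = 4 * 1 + 5 = 9

9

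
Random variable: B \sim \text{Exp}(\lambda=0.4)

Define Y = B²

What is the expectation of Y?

Using E[X²] = Var(X) + (E[X])²:
E[B] = 2.5
Var(B) = 1/0.4^2 = 6.25
E[B²] = 6.25 + 2.5² = 6.25 + 6.25 = 12.5

12.5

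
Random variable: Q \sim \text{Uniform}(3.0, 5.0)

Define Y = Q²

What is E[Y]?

E[Q²] = Var(Q) + (E[Q])² = 0.33333333 + 16 = 16.333333

16.333333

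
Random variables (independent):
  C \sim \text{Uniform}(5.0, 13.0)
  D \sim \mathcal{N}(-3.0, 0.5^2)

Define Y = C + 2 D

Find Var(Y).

For independent RVs: Var(aX + bY) = a²Var(X) + b²Var(Y)
Var(C) = 5.3333333
Var(D) = 0.25
Var(Y) = 1²*5.3333333 + 2²*0.25
= 1*5.3333333 + 4*0.25 = 6.3333333

6.3333333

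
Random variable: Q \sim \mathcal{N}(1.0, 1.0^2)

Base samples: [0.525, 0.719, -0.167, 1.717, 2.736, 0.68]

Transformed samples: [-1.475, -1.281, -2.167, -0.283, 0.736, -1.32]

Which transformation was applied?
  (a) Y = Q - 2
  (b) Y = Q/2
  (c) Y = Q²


Checking option (a) Y = Q - 2:
  Q = 0.525 -> Y = -1.475 ✓
  Q = 0.719 -> Y = -1.281 ✓
  Q = -0.167 -> Y = -2.167 ✓
All samples match this transformation.

(a) Q - 2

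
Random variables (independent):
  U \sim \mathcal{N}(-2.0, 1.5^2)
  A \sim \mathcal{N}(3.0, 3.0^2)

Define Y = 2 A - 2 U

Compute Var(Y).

For independent RVs: Var(aX + bY) = a²Var(X) + b²Var(Y)
Var(U) = 2.25
Var(A) = 9
Var(Y) = (-2)²*2.25 + 2²*9
= 4*2.25 + 4*9 = 45

45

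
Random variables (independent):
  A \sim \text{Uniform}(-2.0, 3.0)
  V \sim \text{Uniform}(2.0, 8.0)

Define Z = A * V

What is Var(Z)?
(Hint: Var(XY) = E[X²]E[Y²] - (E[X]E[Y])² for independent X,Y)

Var(XY) = E[X²]E[Y²] - (E[X]E[Y])²
E[A] = 0.5, Var(A) = 2.0833333
E[V] = 5, Var(V) = 3
E[A²] = 2.0833333 + 0.5² = 2.3333333
E[V²] = 3 + 5² = 28
Var(Z) = 2.3333333*28 - (0.5*5)²
= 65.333333 - 6.25 = 59.083333

59.083333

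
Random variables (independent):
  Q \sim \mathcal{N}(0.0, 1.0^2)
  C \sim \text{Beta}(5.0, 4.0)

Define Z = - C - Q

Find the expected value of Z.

E[Z] = -1*E[Q] - 1*E[C]
E[Q] = 0
E[C] = 0.55555556
E[Z] = -1*0 - 1*0.55555556 = -0.55555556

-0.55555556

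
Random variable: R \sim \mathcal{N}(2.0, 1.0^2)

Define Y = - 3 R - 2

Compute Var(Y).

For Y = aR + b: Var(Y) = a² * Var(R)
Var(R) = 1.0^2 = 1
Var(Y) = (-3)² * 1 = 9 * 1 = 9

9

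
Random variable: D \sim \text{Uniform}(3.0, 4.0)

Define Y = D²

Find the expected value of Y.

Using E[X²] = Var(X) + (E[X])²:
E[D] = 3.5
Var(D) = (4 - 3)^2/12 = 0.083333333
E[D²] = 0.083333333 + 3.5² = 0.083333333 + 12.25 = 12.333333

12.333333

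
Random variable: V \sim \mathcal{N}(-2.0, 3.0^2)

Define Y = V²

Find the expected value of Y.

E[V²] = Var(V) + (E[V])² = 9 + 4 = 13

13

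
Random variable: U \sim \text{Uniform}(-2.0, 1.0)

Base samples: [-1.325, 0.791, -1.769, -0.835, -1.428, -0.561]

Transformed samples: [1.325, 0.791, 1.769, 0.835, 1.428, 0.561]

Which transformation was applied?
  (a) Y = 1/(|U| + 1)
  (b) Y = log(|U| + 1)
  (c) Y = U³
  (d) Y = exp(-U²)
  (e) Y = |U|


Checking option (e) Y = |U|:
  U = -1.325 -> Y = 1.325 ✓
  U = 0.791 -> Y = 0.791 ✓
  U = -1.769 -> Y = 1.769 ✓
All samples match this transformation.

(e) |U|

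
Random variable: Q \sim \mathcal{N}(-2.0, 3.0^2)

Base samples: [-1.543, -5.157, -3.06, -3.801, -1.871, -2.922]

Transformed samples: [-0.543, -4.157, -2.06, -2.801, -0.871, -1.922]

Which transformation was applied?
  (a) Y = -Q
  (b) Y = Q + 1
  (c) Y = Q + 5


Checking option (b) Y = Q + 1:
  Q = -1.543 -> Y = -0.543 ✓
  Q = -5.157 -> Y = -4.157 ✓
  Q = -3.06 -> Y = -2.06 ✓
All samples match this transformation.

(b) Q + 1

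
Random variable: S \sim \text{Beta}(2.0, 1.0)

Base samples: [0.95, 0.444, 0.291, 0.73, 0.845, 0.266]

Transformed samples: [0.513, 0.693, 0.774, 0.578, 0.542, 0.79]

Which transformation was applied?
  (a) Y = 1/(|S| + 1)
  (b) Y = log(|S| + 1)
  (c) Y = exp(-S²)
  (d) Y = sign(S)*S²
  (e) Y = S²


Checking option (a) Y = 1/(|S| + 1):
  S = 0.95 -> Y = 0.513 ✓
  S = 0.444 -> Y = 0.693 ✓
  S = 0.291 -> Y = 0.774 ✓
All samples match this transformation.

(a) 1/(|S| + 1)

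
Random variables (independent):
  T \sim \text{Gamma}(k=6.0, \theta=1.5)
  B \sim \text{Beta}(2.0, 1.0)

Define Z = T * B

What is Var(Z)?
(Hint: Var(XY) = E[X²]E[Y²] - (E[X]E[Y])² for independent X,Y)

Var(XY) = E[X²]E[Y²] - (E[X]E[Y])²
E[T] = 9, Var(T) = 13.5
E[B] = 0.66666667, Var(B) = 0.055555556
E[T²] = 13.5 + 9² = 94.5
E[B²] = 0.055555556 + 0.66666667² = 0.5
Var(Z) = 94.5*0.5 - (9*0.66666667)²
= 47.25 - 36 = 11.25

11.25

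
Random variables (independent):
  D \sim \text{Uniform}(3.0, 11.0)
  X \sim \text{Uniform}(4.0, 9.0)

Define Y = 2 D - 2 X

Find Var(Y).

For independent RVs: Var(aX + bY) = a²Var(X) + b²Var(Y)
Var(D) = 5.3333333
Var(X) = 2.0833333
Var(Y) = 2²*5.3333333 + (-2)²*2.0833333
= 4*5.3333333 + 4*2.0833333 = 29.666667

29.666667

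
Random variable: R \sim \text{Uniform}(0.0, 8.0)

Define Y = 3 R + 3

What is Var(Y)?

For Y = aR + b: Var(Y) = a² * Var(R)
Var(R) = (8 - 0)^2/12 = 5.3333333
Var(Y) = 3² * 5.3333333 = 9 * 5.3333333 = 48

48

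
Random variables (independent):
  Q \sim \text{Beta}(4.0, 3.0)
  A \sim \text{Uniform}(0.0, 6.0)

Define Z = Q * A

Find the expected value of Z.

For independent RVs: E[XY] = E[X]*E[Y]
E[Q] = 0.57142857
E[A] = 3
E[Z] = 0.57142857 * 3 = 1.7142857

1.7142857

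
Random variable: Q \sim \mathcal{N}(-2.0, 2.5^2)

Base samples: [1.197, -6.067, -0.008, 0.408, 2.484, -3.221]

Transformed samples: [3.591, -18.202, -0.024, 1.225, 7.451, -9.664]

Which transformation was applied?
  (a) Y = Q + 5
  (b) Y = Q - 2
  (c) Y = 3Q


Checking option (c) Y = 3Q:
  Q = 1.197 -> Y = 3.591 ✓
  Q = -6.067 -> Y = -18.202 ✓
  Q = -0.008 -> Y = -0.024 ✓
All samples match this transformation.

(c) 3Q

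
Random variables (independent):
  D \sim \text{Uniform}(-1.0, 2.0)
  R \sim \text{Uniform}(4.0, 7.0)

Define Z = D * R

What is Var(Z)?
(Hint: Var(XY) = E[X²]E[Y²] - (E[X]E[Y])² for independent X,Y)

Var(XY) = E[X²]E[Y²] - (E[X]E[Y])²
E[D] = 0.5, Var(D) = 0.75
E[R] = 5.5, Var(R) = 0.75
E[D²] = 0.75 + 0.5² = 1
E[R²] = 0.75 + 5.5² = 31
Var(Z) = 1*31 - (0.5*5.5)²
= 31 - 7.5625 = 23.4375

23.4375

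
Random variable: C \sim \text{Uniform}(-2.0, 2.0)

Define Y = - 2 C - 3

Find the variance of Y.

For Y = aC + b: Var(Y) = a² * Var(C)
Var(C) = (2 + 2)^2/12 = 1.3333333
Var(Y) = (-2)² * 1.3333333 = 4 * 1.3333333 = 5.3333333

5.3333333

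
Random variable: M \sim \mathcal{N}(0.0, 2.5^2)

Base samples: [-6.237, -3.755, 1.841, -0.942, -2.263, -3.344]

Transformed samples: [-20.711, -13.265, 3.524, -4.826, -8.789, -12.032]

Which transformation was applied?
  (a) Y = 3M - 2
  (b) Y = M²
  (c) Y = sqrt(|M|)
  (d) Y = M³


Checking option (a) Y = 3M - 2:
  M = -6.237 -> Y = -20.711 ✓
  M = -3.755 -> Y = -13.265 ✓
  M = 1.841 -> Y = 3.524 ✓
All samples match this transformation.

(a) 3M - 2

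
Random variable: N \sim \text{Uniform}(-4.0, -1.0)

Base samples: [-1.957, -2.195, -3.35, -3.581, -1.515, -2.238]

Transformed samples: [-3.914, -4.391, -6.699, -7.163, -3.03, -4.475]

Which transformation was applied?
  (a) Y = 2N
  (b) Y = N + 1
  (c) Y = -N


Checking option (a) Y = 2N:
  N = -1.957 -> Y = -3.914 ✓
  N = -2.195 -> Y = -4.391 ✓
  N = -3.35 -> Y = -6.699 ✓
All samples match this transformation.

(a) 2N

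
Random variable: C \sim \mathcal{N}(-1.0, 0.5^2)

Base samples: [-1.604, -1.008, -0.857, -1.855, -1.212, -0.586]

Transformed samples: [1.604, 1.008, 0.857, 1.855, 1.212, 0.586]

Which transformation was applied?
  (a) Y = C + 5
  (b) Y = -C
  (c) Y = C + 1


Checking option (b) Y = -C:
  C = -1.604 -> Y = 1.604 ✓
  C = -1.008 -> Y = 1.008 ✓
  C = -0.857 -> Y = 0.857 ✓
All samples match this transformation.

(b) -C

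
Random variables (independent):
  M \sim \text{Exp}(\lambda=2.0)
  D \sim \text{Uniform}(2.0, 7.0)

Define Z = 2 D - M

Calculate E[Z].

E[Z] = -1*E[M] + 2*E[D]
E[M] = 0.5
E[D] = 4.5
E[Z] = -1*0.5 + 2*4.5 = 8.5

8.5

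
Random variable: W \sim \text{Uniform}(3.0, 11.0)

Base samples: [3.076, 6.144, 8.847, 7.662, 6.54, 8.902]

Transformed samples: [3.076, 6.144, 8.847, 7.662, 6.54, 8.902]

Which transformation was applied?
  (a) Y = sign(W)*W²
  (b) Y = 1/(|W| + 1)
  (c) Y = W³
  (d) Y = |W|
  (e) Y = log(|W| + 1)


Checking option (d) Y = |W|:
  W = 3.076 -> Y = 3.076 ✓
  W = 6.144 -> Y = 6.144 ✓
  W = 8.847 -> Y = 8.847 ✓
All samples match this transformation.

(d) |W|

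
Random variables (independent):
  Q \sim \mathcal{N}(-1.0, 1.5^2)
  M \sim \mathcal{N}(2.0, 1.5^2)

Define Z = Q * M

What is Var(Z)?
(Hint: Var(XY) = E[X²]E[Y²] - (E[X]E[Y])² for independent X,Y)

Var(XY) = E[X²]E[Y²] - (E[X]E[Y])²
E[Q] = -1, Var(Q) = 2.25
E[M] = 2, Var(M) = 2.25
E[Q²] = 2.25 + (-1)² = 3.25
E[M²] = 2.25 + 2² = 6.25
Var(Z) = 3.25*6.25 - (-1*2)²
= 20.3125 - 4 = 16.3125

16.3125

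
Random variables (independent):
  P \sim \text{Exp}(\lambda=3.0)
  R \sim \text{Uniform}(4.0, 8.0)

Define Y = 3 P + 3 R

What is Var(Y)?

For independent RVs: Var(aX + bY) = a²Var(X) + b²Var(Y)
Var(P) = 0.11111111
Var(R) = 1.3333333
Var(Y) = 3²*0.11111111 + 3²*1.3333333
= 9*0.11111111 + 9*1.3333333 = 13

13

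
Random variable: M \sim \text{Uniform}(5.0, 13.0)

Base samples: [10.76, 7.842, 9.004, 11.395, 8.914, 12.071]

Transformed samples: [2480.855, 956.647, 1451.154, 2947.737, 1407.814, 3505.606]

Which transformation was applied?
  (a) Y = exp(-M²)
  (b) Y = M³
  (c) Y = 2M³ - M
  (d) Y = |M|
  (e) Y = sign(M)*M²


Checking option (c) Y = 2M³ - M:
  M = 10.76 -> Y = 2480.855 ✓
  M = 7.842 -> Y = 956.647 ✓
  M = 9.004 -> Y = 1451.154 ✓
All samples match this transformation.

(c) 2M³ - M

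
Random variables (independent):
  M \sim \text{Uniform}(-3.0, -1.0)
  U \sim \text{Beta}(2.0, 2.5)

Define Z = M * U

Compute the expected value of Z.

For independent RVs: E[XY] = E[X]*E[Y]
E[M] = -2
E[U] = 0.44444444
E[Z] = -2 * 0.44444444 = -0.88888889

-0.88888889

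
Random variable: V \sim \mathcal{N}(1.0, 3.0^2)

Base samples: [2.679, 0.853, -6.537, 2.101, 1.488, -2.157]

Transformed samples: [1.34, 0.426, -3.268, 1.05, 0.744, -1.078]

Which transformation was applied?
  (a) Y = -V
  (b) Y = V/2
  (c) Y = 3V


Checking option (b) Y = V/2:
  V = 2.679 -> Y = 1.34 ✓
  V = 0.853 -> Y = 0.426 ✓
  V = -6.537 -> Y = -3.268 ✓
All samples match this transformation.

(b) V/2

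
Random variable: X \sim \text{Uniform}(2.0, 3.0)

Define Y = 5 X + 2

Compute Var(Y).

For Y = aX + b: Var(Y) = a² * Var(X)
Var(X) = (3 - 2)^2/12 = 0.083333333
Var(Y) = 5² * 0.083333333 = 25 * 0.083333333 = 2.0833333

2.0833333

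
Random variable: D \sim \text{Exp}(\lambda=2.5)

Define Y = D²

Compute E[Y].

Using E[X²] = Var(X) + (E[X])²:
E[D] = 0.4
Var(D) = 1/2.5^2 = 0.16
E[D²] = 0.16 + 0.4² = 0.16 + 0.16 = 0.32

0.32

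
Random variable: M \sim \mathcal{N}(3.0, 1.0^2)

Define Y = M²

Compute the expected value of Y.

E[M²] = Var(M) + (E[M])² = 1 + 9 = 10

10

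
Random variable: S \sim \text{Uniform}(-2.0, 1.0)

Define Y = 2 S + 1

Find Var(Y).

For Y = aS + b: Var(Y) = a² * Var(S)
Var(S) = (1 + 2)^2/12 = 0.75
Var(Y) = 2² * 0.75 = 4 * 0.75 = 3

3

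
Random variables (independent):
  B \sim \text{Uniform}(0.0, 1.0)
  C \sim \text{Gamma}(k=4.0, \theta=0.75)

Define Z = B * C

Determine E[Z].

For independent RVs: E[XY] = E[X]*E[Y]
E[B] = 0.5
E[C] = 3
E[Z] = 0.5 * 3 = 1.5

1.5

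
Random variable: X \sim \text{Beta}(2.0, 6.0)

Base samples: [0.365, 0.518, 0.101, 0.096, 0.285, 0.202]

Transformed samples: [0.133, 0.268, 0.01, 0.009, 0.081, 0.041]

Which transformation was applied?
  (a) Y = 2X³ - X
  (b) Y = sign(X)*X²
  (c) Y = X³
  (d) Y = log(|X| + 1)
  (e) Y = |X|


Checking option (b) Y = sign(X)*X²:
  X = 0.365 -> Y = 0.133 ✓
  X = 0.518 -> Y = 0.268 ✓
  X = 0.101 -> Y = 0.01 ✓
All samples match this transformation.

(b) sign(X)*X²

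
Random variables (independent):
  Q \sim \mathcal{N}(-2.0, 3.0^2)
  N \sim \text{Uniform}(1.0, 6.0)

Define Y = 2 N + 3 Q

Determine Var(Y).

For independent RVs: Var(aX + bY) = a²Var(X) + b²Var(Y)
Var(Q) = 9
Var(N) = 2.0833333
Var(Y) = 3²*9 + 2²*2.0833333
= 9*9 + 4*2.0833333 = 89.333333

89.333333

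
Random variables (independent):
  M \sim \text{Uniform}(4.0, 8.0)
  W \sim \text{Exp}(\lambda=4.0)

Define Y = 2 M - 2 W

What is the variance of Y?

For independent RVs: Var(aX + bY) = a²Var(X) + b²Var(Y)
Var(M) = 1.3333333
Var(W) = 0.0625
Var(Y) = 2²*1.3333333 + (-2)²*0.0625
= 4*1.3333333 + 4*0.0625 = 5.5833333

5.5833333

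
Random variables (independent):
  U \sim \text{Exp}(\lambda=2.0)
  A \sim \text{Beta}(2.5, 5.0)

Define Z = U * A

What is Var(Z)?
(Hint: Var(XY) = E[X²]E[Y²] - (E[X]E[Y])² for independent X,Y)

Var(XY) = E[X²]E[Y²] - (E[X]E[Y])²
E[U] = 0.5, Var(U) = 0.25
E[A] = 0.33333333, Var(A) = 0.026143791
E[U²] = 0.25 + 0.5² = 0.5
E[A²] = 0.026143791 + 0.33333333² = 0.1372549
Var(Z) = 0.5*0.1372549 - (0.5*0.33333333)²
= 0.068627451 - 0.027777778 = 0.040849673

0.040849673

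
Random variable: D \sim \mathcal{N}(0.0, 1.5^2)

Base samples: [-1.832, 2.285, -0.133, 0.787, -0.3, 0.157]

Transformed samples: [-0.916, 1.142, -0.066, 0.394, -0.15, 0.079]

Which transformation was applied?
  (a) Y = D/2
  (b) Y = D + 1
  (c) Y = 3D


Checking option (a) Y = D/2:
  D = -1.832 -> Y = -0.916 ✓
  D = 2.285 -> Y = 1.142 ✓
  D = -0.133 -> Y = -0.066 ✓
All samples match this transformation.

(a) D/2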